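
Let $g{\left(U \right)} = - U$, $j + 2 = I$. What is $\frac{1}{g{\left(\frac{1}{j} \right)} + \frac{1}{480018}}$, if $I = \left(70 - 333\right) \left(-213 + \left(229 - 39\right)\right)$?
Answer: $- \frac{2902668846}{473971} \approx -6124.1$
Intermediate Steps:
$I = 6049$ ($I = - 263 \left(-213 + \left(229 - 39\right)\right) = - 263 \left(-213 + 190\right) = \left(-263\right) \left(-23\right) = 6049$)
$j = 6047$ ($j = -2 + 6049 = 6047$)
$\frac{1}{g{\left(\frac{1}{j} \right)} + \frac{1}{480018}} = \frac{1}{- \frac{1}{6047} + \frac{1}{480018}} = \frac{1}{- \frac{473971}{2902668846}} = - \frac{2902668846}{473971}$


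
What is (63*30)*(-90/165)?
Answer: -11340/11 ≈ -1030.9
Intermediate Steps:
(63*30)*(-90/165) = 1890*(-90*1/165) = 1890*(-6/11) = -11340/11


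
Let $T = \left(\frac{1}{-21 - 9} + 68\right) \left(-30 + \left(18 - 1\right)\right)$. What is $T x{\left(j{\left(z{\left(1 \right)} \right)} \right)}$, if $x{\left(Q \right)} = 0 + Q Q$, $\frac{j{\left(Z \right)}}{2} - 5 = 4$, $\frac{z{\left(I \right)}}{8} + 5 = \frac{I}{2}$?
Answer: $- \frac{1431378}{5} \approx -2.8628 \cdot 10^{5}$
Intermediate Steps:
$z{\left(I \right)} = -40 + 4 I$ ($z{\left(I \right)} = -40 + 8 \frac{I}{2} = -40 + 4 I$)
$j{\left(Z \right)} = 18$ ($j{\left(Z \right)} = 10 + 2 \cdot 4 = 10 + 8 = 18$)
$x{\left(Q \right)} = Q^{2}$ ($x{\left(Q \right)} = 0 + Q^{2} = Q^{2}$)
$T = - \frac{26507}{30}$ ($T = \left(\frac{1}{-30} + 68\right) \left(-30 + \left(18 - 1\right)\right) = \left(- \frac{1}{30} + 68\right) \left(-30 + 17\right) = \frac{2039}{30} \left(-13\right) = - \frac{26507}{30} \approx -883.57$)
$T x{\left(j{\left(z{\left(1 \right)} \right)} \right)} = - \frac{26507 \cdot 18^{2}}{30} = \left(- \frac{26507}{30}\right) 324 = - \frac{1431378}{5}$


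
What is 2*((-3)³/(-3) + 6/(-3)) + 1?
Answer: 15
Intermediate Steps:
2*((-3)³/(-3) + 6/(-3)) + 1 = 2*(-27*(-⅓) + 6*(-⅓)) + 1 = 2*(9 - 2) + 1 = 2*7 + 1 = 14 + 1 = 15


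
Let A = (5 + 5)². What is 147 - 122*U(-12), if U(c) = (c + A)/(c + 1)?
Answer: 1123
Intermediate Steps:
A = 100 (A = 10² = 100)
U(c) = (100 + c)/(1 + c) (U(c) = (c + 100)/(c + 1) = (100 + c)/(1 + c))
147 - 122*U(-12) = 147 - 122*(100 - 12)/(1 - 12) = 147 - 122*88/(-11) = 147 - (-122)*88/11 = 147 - 122*(-8) = 147 + 976 = 1123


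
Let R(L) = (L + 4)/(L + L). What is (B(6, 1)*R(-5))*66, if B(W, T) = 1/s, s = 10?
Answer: 33/50 ≈ 0.66000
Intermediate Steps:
R(L) = (4 + L)/(2*L) (R(L) = (4 + L)/((2*L)) = (4 + L)*(1/(2*L)) = (4 + L)/(2*L))
B(W, T) = ⅒ (B(W, T) = 1/10 = ⅒)
(B(6, 1)*R(-5))*66 = (((½)*(4 - 5)/(-5))/10)*66 = (((½)*(-⅕)*(-1))/10)*66 = ((⅒)*(⅒))*66 = (1/100)*66 = 33/50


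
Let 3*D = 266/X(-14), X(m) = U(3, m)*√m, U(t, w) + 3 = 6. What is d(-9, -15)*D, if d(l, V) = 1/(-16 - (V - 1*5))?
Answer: -19*I*√14/36 ≈ -1.9748*I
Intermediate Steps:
U(t, w) = 3 (U(t, w) = -3 + 6 = 3)
X(m) = 3*√m
D = -19*I*√14/9 (D = (266/((3*√(-14))))/3 = (266/((3*(I*√14))))/3 = (266/((3*I*√14)))/3 = (266*(-I*√14/42))/3 = (-19*I*√14/3)/3 = -19*I*√14/9 ≈ -7.8991*I)
d(l, V) = 1/(-11 - V) (d(l, V) = 1/(-16 - (V - 5)) = 1/(-16 - (-5 + V)) = 1/(-16 + (5 - V)) = 1/(-11 - V))
d(-9, -15)*D = (-1/(11 - 15))*(-19*I*√14/9) = (-1/(-4))*(-19*I*√14/9) = (-1*(-¼))*(-19*I*√14/9) = (-19*I*√14/9)/4 = -19*I*√14/36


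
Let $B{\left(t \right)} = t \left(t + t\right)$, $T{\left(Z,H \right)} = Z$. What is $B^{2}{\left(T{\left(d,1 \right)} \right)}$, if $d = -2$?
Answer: $64$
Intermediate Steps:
$B{\left(t \right)} = 2 t^{2}$ ($B{\left(t \right)} = t 2 t = 2 t^{2}$)
$B^{2}{\left(T{\left(d,1 \right)} \right)} = \left(2 \left(-2\right)^{2}\right)^{2} = \left(2 \cdot 4\right)^{2} = 8^{2} = 64$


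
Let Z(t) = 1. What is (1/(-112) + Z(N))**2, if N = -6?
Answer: 12321/12544 ≈ 0.98222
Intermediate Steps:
(1/(-112) + Z(N))**2 = (1/(-112) + 1)**2 = (-1/112 + 1)**2 = (111/112)**2 = 12321/12544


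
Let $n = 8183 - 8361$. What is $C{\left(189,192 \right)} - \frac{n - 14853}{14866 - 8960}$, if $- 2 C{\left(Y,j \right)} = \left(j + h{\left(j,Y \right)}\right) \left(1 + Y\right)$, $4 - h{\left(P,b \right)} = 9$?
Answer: $- \frac{104905059}{5906} \approx -17762.0$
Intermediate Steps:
$h{\left(P,b \right)} = -5$ ($h{\left(P,b \right)} = 4 - 9 = -5$)
$n = -178$
$C{\left(Y,j \right)} = - \frac{\left(1 + Y\right) \left(-5 + j\right)}{2}$ ($C{\left(Y,j \right)} = - \frac{\left(j - 5\right) \left(1 + Y\right)}{2} = - \frac{\left(-5 + j\right) \left(1 + Y\right)}{2} = - \frac{\left(1 + Y\right) \left(-5 + j\right)}{2}$)
$C{\left(189,192 \right)} - \frac{n - 14853}{14866 - 8960} = \left(\frac{5}{2} - 96 + \frac{5}{2} \cdot 189 - \frac{189}{2} \cdot 192\right) - \frac{-178 - 14853}{14866 - 8960} = \left(\frac{5}{2} - 96 + \frac{945}{2} - 18144\right) - - \frac{15031}{5906} = -17765 - \left(-15031\right) \frac{1}{5906} = -17765 - - \frac{15031}{5906} = -17765 + \frac{15031}{5906} = - \frac{104905059}{5906}$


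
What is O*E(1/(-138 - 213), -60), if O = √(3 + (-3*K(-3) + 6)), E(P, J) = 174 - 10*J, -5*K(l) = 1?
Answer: 3096*√15/5 ≈ 2398.2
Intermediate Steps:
K(l) = -⅕ (K(l) = -⅕*1 = -⅕)
O = 4*√15/5 (O = √(3 + (-3*(-⅕) + 6)) = √(3 + (⅗ + 6)) = √(3 + 33/5) = √(48/5) = 4*√15/5 ≈ 3.0984)
O*E(1/(-138 - 213), -60) = (4*√15/5)*(174 - 10*(-60)) = (4*√15/5)*(174 + 600) = (4*√15/5)*774 = 3096*√15/5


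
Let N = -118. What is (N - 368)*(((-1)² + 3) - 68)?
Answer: 31104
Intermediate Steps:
(N - 368)*(((-1)² + 3) - 68) = (-118 - 368)*(((-1)² + 3) - 68) = -486*((1 + 3) - 68) = -486*(4 - 68) = -486*(-64) = 31104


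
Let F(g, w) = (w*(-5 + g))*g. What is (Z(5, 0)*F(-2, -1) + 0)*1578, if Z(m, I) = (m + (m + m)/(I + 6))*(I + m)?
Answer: -736400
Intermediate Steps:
Z(m, I) = (I + m)*(m + 2*m/(6 + I)) (Z(m, I) = (m + (2*m)/(6 + I))*(I + m) = (m + 2*m/(6 + I))*(I + m) = (I + m)*(m + 2*m/(6 + I)))
F(g, w) = g*w*(-5 + g)
(Z(5, 0)*F(-2, -1) + 0)*1578 = ((5*(0² + 8*0 + 8*5 + 0*5)/(6 + 0))*(-2*(-1)*(-5 - 2)) + 0)*1578 = ((5*(0 + 0 + 40 + 0)/6)*(-2*(-1)*(-7)) + 0)*1578 = ((5*(⅙)*40)*(-14) + 0)*1578 = ((100/3)*(-14) + 0)*1578 = (-1400/3 + 0)*1578 = -1400/3*1578 = -736400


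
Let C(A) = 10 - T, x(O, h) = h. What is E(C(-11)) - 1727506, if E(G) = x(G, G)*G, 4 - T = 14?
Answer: -1727106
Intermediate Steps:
T = -10 (T = 4 - 1*14 = 4 - 14 = -10)
C(A) = 20 (C(A) = 10 - 1*(-10) = 10 + 10 = 20)
E(G) = G² (E(G) = G*G = G²)
E(C(-11)) - 1727506 = 20² - 1727506 = 400 - 1727506 = -1727106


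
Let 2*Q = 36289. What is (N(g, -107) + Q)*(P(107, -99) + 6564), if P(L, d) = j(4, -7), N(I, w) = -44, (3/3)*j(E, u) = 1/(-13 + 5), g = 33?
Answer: 1900950711/16 ≈ 1.1881e+8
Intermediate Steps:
Q = 36289/2 (Q = (1/2)*36289 = 36289/2 ≈ 18145.)
j(E, u) = -1/8 (j(E, u) = 1/(-13 + 5) = 1/(-8) = -1/8)
P(L, d) = -1/8
(N(g, -107) + Q)*(P(107, -99) + 6564) = (-44 + 36289/2)*(-1/8 + 6564) = (36201/2)*(52511/8) = 1900950711/16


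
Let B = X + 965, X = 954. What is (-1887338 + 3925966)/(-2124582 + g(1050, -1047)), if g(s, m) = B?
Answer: -2038628/2122663 ≈ -0.96041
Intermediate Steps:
B = 1919 (B = 954 + 965 = 1919)
g(s, m) = 1919
(-1887338 + 3925966)/(-2124582 + g(1050, -1047)) = (-1887338 + 3925966)/(-2124582 + 1919) = 2038628/(-2122663) = 2038628*(-1/2122663) = -2038628/2122663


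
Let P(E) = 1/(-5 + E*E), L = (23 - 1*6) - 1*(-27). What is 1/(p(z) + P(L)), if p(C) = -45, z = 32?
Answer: -1931/86894 ≈ -0.022222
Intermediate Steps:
L = 44 (L = (23 - 6) + 27 = 17 + 27 = 44)
P(E) = 1/(-5 + E**2)
1/(p(z) + P(L)) = 1/(-45 + 1/(-5 + 44**2)) = 1/(-45 + 1/(-5 + 1936)) = 1/(-45 + 1/1931) = 1/(-86894/1931) = -1931/86894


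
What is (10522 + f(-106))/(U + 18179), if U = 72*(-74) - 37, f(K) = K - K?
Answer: 5261/6407 ≈ 0.82113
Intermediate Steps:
f(K) = 0
U = -5365 (U = -5328 - 37 = -5365)
(10522 + f(-106))/(U + 18179) = (10522 + 0)/(-5365 + 18179) = 10522/12814 = 10522*(1/12814) = 5261/6407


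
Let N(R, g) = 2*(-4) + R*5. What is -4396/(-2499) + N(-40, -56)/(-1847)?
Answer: 1234172/659379 ≈ 1.8717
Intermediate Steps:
N(R, g) = -8 + 5*R
-4396/(-2499) + N(-40, -56)/(-1847) = -4396/(-2499) + (-8 + 5*(-40))/(-1847) = -4396*(-1/2499) + (-8 - 200)*(-1/1847) = 628/357 - 208*(-1/1847) = 628/357 + 208/1847 = 1234172/659379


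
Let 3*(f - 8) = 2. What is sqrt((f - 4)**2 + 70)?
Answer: sqrt(826)/3 ≈ 9.5801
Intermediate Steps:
f = 26/3 (f = 8 + (1/3)*2 = 8 + 2/3 = 26/3 ≈ 8.6667)
sqrt((f - 4)**2 + 70) = sqrt((26/3 - 4)**2 + 70) = sqrt((14/3)**2 + 70) = sqrt(196/9 + 70) = sqrt(826/9) = sqrt(826)/3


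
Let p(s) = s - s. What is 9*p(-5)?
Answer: 0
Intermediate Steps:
p(s) = 0
9*p(-5) = 9*0 = 0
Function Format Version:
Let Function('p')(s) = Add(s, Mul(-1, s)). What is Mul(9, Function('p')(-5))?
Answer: 0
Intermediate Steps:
Function('p')(s) = 0
Mul(9, Function('p')(-5)) = Mul(9, 0) = 0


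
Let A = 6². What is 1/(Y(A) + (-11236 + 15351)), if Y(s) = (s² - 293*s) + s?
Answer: -1/5101 ≈ -0.00019604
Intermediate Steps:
A = 36
Y(s) = s² - 292*s
1/(Y(A) + (-11236 + 15351)) = 1/(36*(-292 + 36) + (-11236 + 15351)) = 1/(36*(-256) + 4115) = 1/(-9216 + 4115) = 1/(-5101) = -1/5101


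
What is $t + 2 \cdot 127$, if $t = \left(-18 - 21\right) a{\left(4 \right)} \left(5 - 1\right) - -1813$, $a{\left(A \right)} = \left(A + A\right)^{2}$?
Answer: $-7917$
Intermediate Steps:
$a{\left(A \right)} = 4 A^{2}$ ($a{\left(A \right)} = \left(2 A\right)^{2} = 4 A^{2}$)
$t = -8171$ ($t = \left(-18 - 21\right) 4 \cdot 4^{2} \left(5 - 1\right) - -1813 = - 39 \cdot 4 \cdot 16 \cdot 4 + 1813 = - 39 \cdot 64 \cdot 4 + 1813 = \left(-39\right) 256 + 1813 = -9984 + 1813 = -8171$)
$t + 2 \cdot 127 = -8171 + 2 \cdot 127 = -8171 + 254 = -7917$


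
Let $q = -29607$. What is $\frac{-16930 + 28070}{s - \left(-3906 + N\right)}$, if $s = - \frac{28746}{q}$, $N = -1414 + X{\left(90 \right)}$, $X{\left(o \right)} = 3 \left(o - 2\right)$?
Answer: $\frac{54970330}{24953623} \approx 2.2029$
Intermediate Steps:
$X{\left(o \right)} = -6 + 3 o$ ($X{\left(o \right)} = 3 \left(-2 + o\right) = -6 + 3 o$)
$N = -1150$ ($N = -1414 + \left(-6 + 3 \cdot 90\right) = -1414 + \left(-6 + 270\right) = -1414 + 264 = -1150$)
$s = \frac{9582}{9869}$ ($s = - \frac{28746}{-29607} = \left(-28746\right) \left(- \frac{1}{29607}\right) = \frac{9582}{9869} \approx 0.97092$)
$\frac{-16930 + 28070}{s - \left(-3906 + N\right)} = \frac{-16930 + 28070}{\frac{9582}{9869} + \left(3906 - -1150\right)} = \frac{11140}{\frac{9582}{9869} + \left(3906 + 1150\right)} = \frac{11140}{\frac{9582}{9869} + 5056} = \frac{11140}{\frac{49907246}{9869}} = 11140 \cdot \frac{9869}{49907246} = \frac{54970330}{24953623}$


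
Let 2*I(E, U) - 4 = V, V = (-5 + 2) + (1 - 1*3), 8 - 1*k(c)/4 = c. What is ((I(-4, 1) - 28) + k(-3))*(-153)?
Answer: -4743/2 ≈ -2371.5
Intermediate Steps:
k(c) = 32 - 4*c
V = -5 (V = -3 + (1 - 3) = -3 - 2 = -5)
I(E, U) = -½ (I(E, U) = 2 + (½)*(-5) = 2 - 5/2 = -½)
((I(-4, 1) - 28) + k(-3))*(-153) = ((-½ - 28) + (32 - 4*(-3)))*(-153) = (-57/2 + (32 + 12))*(-153) = (-57/2 + 44)*(-153) = (31/2)*(-153) = -4743/2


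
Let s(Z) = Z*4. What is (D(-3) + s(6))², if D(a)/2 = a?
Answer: 324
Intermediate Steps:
D(a) = 2*a
s(Z) = 4*Z
(D(-3) + s(6))² = (2*(-3) + 4*6)² = (-6 + 24)² = 18² = 324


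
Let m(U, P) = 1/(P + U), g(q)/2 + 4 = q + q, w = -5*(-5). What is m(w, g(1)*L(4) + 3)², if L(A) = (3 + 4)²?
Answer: 1/28224 ≈ 3.5431e-5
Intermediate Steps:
w = 25
L(A) = 49 (L(A) = 7² = 49)
g(q) = -8 + 4*q (g(q) = -8 + 2*(q + q) = -8 + 2*(2*q) = -8 + 4*q)
m(w, g(1)*L(4) + 3)² = (1/(((-8 + 4*1)*49 + 3) + 25))² = (1/(((-8 + 4)*49 + 3) + 25))² = (1/((-4*49 + 3) + 25))² = (1/((-196 + 3) + 25))² = (1/(-193 + 25))² = (1/(-168))² = (-1/168)² = 1/28224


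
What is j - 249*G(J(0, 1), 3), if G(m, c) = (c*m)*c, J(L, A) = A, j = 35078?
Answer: 32837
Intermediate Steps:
G(m, c) = m*c**2
j - 249*G(J(0, 1), 3) = 35078 - 249*3**2 = 35078 - 249*9 = 35078 - 2241 = 32837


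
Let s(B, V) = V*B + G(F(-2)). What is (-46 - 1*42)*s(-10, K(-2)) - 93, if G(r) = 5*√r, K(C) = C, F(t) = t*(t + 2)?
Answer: -1853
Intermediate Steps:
F(t) = t*(2 + t)
s(B, V) = B*V (s(B, V) = V*B + 5*√(-2*(2 - 2)) = B*V + 5*√(-2*0) = B*V + 5*√0 = B*V + 5*0 = B*V + 0 = B*V)
(-46 - 1*42)*s(-10, K(-2)) - 93 = (-46 - 1*42)*(-10*(-2)) - 93 = (-46 - 42)*20 - 93 = -88*20 - 93 = -1760 - 93 = -1853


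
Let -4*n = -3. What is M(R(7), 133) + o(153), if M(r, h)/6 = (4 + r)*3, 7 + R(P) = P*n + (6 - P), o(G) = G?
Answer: 351/2 ≈ 175.50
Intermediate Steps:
n = ¾ (n = -¼*(-3) = ¾ ≈ 0.75000)
R(P) = -1 - P/4 (R(P) = -7 + (P*(¾) + (6 - P)) = -7 + (3*P/4 + (6 - P)) = -7 + (6 - P/4) = -1 - P/4)
M(r, h) = 72 + 18*r (M(r, h) = 6*((4 + r)*3) = 6*(12 + 3*r) = 72 + 18*r)
M(R(7), 133) + o(153) = (72 + 18*(-1 - ¼*7)) + 153 = (72 + 18*(-1 - 7/4)) + 153 = (72 + 18*(-11/4)) + 153 = (72 - 99/2) + 153 = 45/2 + 153 = 351/2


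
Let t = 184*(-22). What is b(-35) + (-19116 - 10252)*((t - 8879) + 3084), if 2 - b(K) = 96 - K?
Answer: 289069095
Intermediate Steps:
t = -4048
b(K) = -94 + K (b(K) = 2 - (96 - K) = 2 + (-96 + K) = -94 + K)
b(-35) + (-19116 - 10252)*((t - 8879) + 3084) = (-94 - 35) + (-19116 - 10252)*((-4048 - 8879) + 3084) = -129 - 29368*(-12927 + 3084) = -129 - 29368*(-9843) = -129 + 289069224 = 289069095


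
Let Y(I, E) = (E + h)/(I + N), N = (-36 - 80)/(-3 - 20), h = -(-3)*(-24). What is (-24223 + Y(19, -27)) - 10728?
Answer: -19330180/553 ≈ -34955.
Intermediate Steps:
h = -72 (h = -3*24 = -72)
N = 116/23 (N = -116/(-23) = -116*(-1/23) = 116/23 ≈ 5.0435)
Y(I, E) = (-72 + E)/(116/23 + I) (Y(I, E) = (E - 72)/(I + 116/23) = (-72 + E)/(116/23 + I))
(-24223 + Y(19, -27)) - 10728 = (-24223 + 23*(-72 - 27)/(116 + 23*19)) - 10728 = (-24223 + 23*(-99)/(116 + 437)) - 10728 = (-24223 + 23*(-99)/553) - 10728 = (-24223 + 23*(1/553)*(-99)) - 10728 = (-24223 - 2277/553) - 10728 = -13397596/553 - 10728 = -19330180/553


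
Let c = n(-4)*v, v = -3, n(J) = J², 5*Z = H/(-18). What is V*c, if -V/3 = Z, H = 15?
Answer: -24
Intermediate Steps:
Z = -⅙ (Z = (15/(-18))/5 = (15*(-1/18))/5 = (⅕)*(-⅚) = -⅙ ≈ -0.16667)
c = -48 (c = (-4)²*(-3) = 16*(-3) = -48)
V = ½ (V = -3*(-⅙) = ½ ≈ 0.50000)
V*c = (½)*(-48) = -24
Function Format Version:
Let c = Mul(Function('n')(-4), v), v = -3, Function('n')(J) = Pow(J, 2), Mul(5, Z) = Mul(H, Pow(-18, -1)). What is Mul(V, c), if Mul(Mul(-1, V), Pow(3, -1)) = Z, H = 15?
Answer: -24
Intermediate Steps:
Z = Rational(-1, 6) (Z = Mul(Rational(1, 5), Mul(15, Pow(-18, -1))) = Mul(Rational(1, 5), Mul(15, Rational(-1, 18))) = Mul(Rational(1, 5), Rational(-5, 6)) = Rational(-1, 6) ≈ -0.16667)
c = -48 (c = Mul(Pow(-4, 2), -3) = Mul(16, -3) = -48)
V = Rational(1, 2) (V = Mul(-3, Rational(-1, 6)) = Rational(1, 2) ≈ 0.50000)
Mul(V, c) = Mul(Rational(1, 2), -48) = -24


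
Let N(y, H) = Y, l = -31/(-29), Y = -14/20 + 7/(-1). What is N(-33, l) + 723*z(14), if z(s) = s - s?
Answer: -77/10 ≈ -7.7000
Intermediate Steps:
Y = -77/10 (Y = -14*1/20 + 7*(-1) = -7/10 - 7 = -77/10 ≈ -7.7000)
l = 31/29 (l = -31*(-1/29) = 31/29 ≈ 1.0690)
N(y, H) = -77/10
z(s) = 0
N(-33, l) + 723*z(14) = -77/10 + 723*0 = -77/10 + 0 = -77/10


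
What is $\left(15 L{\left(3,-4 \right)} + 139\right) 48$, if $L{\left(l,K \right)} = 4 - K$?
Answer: $12432$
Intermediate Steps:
$\left(15 L{\left(3,-4 \right)} + 139\right) 48 = \left(15 \left(4 - -4\right) + 139\right) 48 = \left(15 \left(4 + 4\right) + 139\right) 48 = \left(15 \cdot 8 + 139\right) 48 = \left(120 + 139\right) 48 = 259 \cdot 48 = 12432$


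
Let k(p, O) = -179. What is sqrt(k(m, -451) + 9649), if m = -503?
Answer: sqrt(9470) ≈ 97.314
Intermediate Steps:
sqrt(k(m, -451) + 9649) = sqrt(-179 + 9649) = sqrt(9470)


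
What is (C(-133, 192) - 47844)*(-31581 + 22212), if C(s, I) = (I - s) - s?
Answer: 443959434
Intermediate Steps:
C(s, I) = I - 2*s
(C(-133, 192) - 47844)*(-31581 + 22212) = ((192 - 2*(-133)) - 47844)*(-31581 + 22212) = ((192 + 266) - 47844)*(-9369) = (458 - 47844)*(-9369) = -47386*(-9369) = 443959434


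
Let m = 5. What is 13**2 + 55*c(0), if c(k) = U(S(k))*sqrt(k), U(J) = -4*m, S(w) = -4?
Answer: 169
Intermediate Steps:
U(J) = -20 (U(J) = -4*5 = -20)
c(k) = -20*sqrt(k)
13**2 + 55*c(0) = 13**2 + 55*(-20*sqrt(0)) = 169 + 55*(-20*0) = 169 + 55*0 = 169 + 0 = 169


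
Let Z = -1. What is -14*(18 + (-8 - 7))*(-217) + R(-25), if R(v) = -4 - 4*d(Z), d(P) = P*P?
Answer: 9106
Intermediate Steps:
d(P) = P²
R(v) = -8 (R(v) = -4 - 4*(-1)² = -4 - 4*1 = -4 - 4 = -8)
-14*(18 + (-8 - 7))*(-217) + R(-25) = -14*(18 + (-8 - 7))*(-217) - 8 = -14*(18 - 15)*(-217) - 8 = -14*3*(-217) - 8 = -42*(-217) - 8 = 9114 - 8 = 9106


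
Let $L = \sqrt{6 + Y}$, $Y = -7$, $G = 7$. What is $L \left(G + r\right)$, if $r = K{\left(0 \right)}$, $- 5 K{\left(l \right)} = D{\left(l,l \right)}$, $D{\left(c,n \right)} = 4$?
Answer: $\frac{31 i}{5} \approx 6.2 i$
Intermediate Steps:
$K{\left(l \right)} = - \frac{4}{5}$ ($K{\left(l \right)} = \left(- \frac{1}{5}\right) 4 = - \frac{4}{5}$)
$L = i$ ($L = \sqrt{6 - 7} = \sqrt{-1} = i \approx 1.0 i$)
$r = - \frac{4}{5} \approx -0.8$
$L \left(G + r\right) = i \left(7 - \frac{4}{5}\right) = i \frac{31}{5} = \frac{31 i}{5}$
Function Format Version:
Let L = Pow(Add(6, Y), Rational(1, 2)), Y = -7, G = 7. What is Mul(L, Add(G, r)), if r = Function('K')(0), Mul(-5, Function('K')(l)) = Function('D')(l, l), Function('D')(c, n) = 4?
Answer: Mul(Rational(31, 5), I) ≈ Mul(6.2000, I)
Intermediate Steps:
Function('K')(l) = Rational(-4, 5) (Function('K')(l) = Mul(Rational(-1, 5), 4) = Rational(-4, 5))
L = I (L = Pow(Add(6, -7), Rational(1, 2)) = Pow(-1, Rational(1, 2)) = I ≈ Mul(1.0000, I))
r = Rational(-4, 5) ≈ -0.80000
Mul(L, Add(G, r)) = Mul(I, Add(7, Rational(-4, 5))) = Mul(I, Rational(31, 5)) = Mul(Rational(31, 5), I)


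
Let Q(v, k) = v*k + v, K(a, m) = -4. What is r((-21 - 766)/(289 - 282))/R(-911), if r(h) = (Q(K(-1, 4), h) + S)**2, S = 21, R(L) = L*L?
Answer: 10673289/40666129 ≈ 0.26246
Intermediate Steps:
R(L) = L**2
Q(v, k) = v + k*v (Q(v, k) = k*v + v = v + k*v)
r(h) = (17 - 4*h)**2 (r(h) = (-4*(1 + h) + 21)**2 = ((-4 - 4*h) + 21)**2 = (17 - 4*h)**2)
r((-21 - 766)/(289 - 282))/R(-911) = (-17 + 4*((-21 - 766)/(289 - 282)))**2/((-911)**2) = (-17 + 4*(-787/7))**2/829921 = (-17 + 4*(-787*1/7))**2*(1/829921) = (-17 + 4*(-787/7))**2*(1/829921) = (-17 - 3148/7)**2*(1/829921) = (-3267/7)**2*(1/829921) = (10673289/49)*(1/829921) = 10673289/40666129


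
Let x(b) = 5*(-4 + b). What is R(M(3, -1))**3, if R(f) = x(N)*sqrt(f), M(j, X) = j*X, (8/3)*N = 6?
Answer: 128625*I*sqrt(3)/64 ≈ 3481.0*I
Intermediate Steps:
N = 9/4 (N = (3/8)*6 = 9/4 ≈ 2.2500)
M(j, X) = X*j
x(b) = -20 + 5*b
R(f) = -35*sqrt(f)/4 (R(f) = (-20 + 5*(9/4))*sqrt(f) = (-20 + 45/4)*sqrt(f) = -35*sqrt(f)/4)
R(M(3, -1))**3 = (-35*I*sqrt(3)/4)**3 = 128625*I*sqrt(3)/64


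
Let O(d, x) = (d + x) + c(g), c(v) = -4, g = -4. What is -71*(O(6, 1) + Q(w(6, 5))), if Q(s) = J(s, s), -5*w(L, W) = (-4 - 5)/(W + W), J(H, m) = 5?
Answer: -568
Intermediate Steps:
w(L, W) = 9/(10*W) (w(L, W) = -(-4 - 5)/(5*(W + W)) = -(-9)/(5*(2*W)) = -(-9)*1/(2*W)/5 = -(-9)/(10*W) = 9/(10*W))
O(d, x) = -4 + d + x (O(d, x) = (d + x) - 4 = -4 + d + x)
Q(s) = 5
-71*(O(6, 1) + Q(w(6, 5))) = -71*((-4 + 6 + 1) + 5) = -71*(3 + 5) = -71*8 = -568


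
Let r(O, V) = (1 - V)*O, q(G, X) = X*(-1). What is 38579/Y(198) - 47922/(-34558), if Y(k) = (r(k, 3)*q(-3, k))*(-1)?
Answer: 1212127547/1354811832 ≈ 0.89468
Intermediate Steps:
q(G, X) = -X
r(O, V) = O*(1 - V)
Y(k) = -2*k² (Y(k) = ((k*(1 - 1*3))*(-k))*(-1) = ((k*(1 - 3))*(-k))*(-1) = ((k*(-2))*(-k))*(-1) = ((-2*k)*(-k))*(-1) = (2*k²)*(-1) = -2*k²)
38579/Y(198) - 47922/(-34558) = 38579/((-2*198²)) - 47922/(-34558) = 38579/((-2*39204)) - 47922*(-1/34558) = 38579/(-78408) + 23961/17279 = 38579*(-1/78408) + 23961/17279 = -38579/78408 + 23961/17279 = 1212127547/1354811832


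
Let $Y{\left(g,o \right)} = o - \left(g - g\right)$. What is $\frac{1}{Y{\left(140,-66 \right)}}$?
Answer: $- \frac{1}{66} \approx -0.015152$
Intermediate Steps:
$Y{\left(g,o \right)} = o$ ($Y{\left(g,o \right)} = o - 0 = o + 0 = o$)
$\frac{1}{Y{\left(140,-66 \right)}} = \frac{1}{-66} = - \frac{1}{66}$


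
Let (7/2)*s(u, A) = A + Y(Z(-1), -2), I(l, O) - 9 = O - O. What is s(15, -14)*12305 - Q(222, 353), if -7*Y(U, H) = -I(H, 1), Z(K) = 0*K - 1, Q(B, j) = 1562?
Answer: -2266828/49 ≈ -46262.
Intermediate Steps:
I(l, O) = 9 (I(l, O) = 9 + (O - O) = 9 + 0 = 9)
Z(K) = -1 (Z(K) = 0 - 1 = -1)
Y(U, H) = 9/7 (Y(U, H) = -(-1)*9/7 = -1/7*(-9) = 9/7)
s(u, A) = 18/49 + 2*A/7 (s(u, A) = 2*(A + 9/7)/7 = 2*(9/7 + A)/7 = 18/49 + 2*A/7)
s(15, -14)*12305 - Q(222, 353) = (18/49 + (2/7)*(-14))*12305 - 1*1562 = (18/49 - 4)*12305 - 1562 = -178/49*12305 - 1562 = -2190290/49 - 1562 = -2266828/49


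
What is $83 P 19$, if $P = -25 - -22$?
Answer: $-4731$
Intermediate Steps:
$P = -3$ ($P = -25 + 22 = -3$)
$83 P 19 = 83 \left(-3\right) 19 = \left(-249\right) 19 = -4731$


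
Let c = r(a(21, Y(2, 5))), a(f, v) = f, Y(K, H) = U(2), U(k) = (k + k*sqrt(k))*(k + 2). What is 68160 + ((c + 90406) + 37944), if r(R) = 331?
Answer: 196841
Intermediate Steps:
U(k) = (2 + k)*(k + k**(3/2)) (U(k) = (k + k**(3/2))*(2 + k) = (2 + k)*(k + k**(3/2)))
Y(K, H) = 8 + 8*sqrt(2) (Y(K, H) = 2**2 + 2**(5/2) + 2*2 + 2*2**(3/2) = 4 + 4*sqrt(2) + 4 + 2*(2*sqrt(2)) = 4 + 4*sqrt(2) + 4 + 4*sqrt(2) = 8 + 8*sqrt(2))
c = 331
68160 + ((c + 90406) + 37944) = 68160 + ((331 + 90406) + 37944) = 68160 + (90737 + 37944) = 68160 + 128681 = 196841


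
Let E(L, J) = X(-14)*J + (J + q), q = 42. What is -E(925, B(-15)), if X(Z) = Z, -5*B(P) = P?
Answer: -3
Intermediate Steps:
B(P) = -P/5
E(L, J) = 42 - 13*J (E(L, J) = -14*J + (J + 42) = -14*J + (42 + J) = 42 - 13*J)
-E(925, B(-15)) = -(42 - (-13)*(-15)/5) = -(42 - 13*3) = -(42 - 39) = -1*3 = -3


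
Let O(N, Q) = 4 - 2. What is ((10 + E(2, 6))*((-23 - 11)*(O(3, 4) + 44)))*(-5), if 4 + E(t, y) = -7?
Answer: -7820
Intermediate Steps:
O(N, Q) = 2
E(t, y) = -11 (E(t, y) = -4 - 7 = -11)
((10 + E(2, 6))*((-23 - 11)*(O(3, 4) + 44)))*(-5) = ((10 - 11)*((-23 - 11)*(2 + 44)))*(-5) = -(-34)*46*(-5) = -1*(-1564)*(-5) = 1564*(-5) = -7820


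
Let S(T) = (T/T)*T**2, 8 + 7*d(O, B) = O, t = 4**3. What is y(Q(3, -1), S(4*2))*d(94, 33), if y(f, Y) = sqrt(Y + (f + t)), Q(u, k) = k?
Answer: 86*sqrt(127)/7 ≈ 138.45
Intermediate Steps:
t = 64
d(O, B) = -8/7 + O/7
S(T) = T**2 (S(T) = 1*T**2 = T**2)
y(f, Y) = sqrt(64 + Y + f) (y(f, Y) = sqrt(Y + (f + 64)) = sqrt(Y + (64 + f)) = sqrt(64 + Y + f))
y(Q(3, -1), S(4*2))*d(94, 33) = sqrt(64 + (4*2)**2 - 1)*(-8/7 + (1/7)*94) = sqrt(64 + 8**2 - 1)*(-8/7 + 94/7) = sqrt(64 + 64 - 1)*(86/7) = sqrt(127)*(86/7) = 86*sqrt(127)/7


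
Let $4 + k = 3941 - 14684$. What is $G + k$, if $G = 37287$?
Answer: $26540$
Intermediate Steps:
$k = -10747$ ($k = -4 + \left(3941 - 14684\right) = -4 - 10743 = -10747$)
$G + k = 37287 - 10747 = 26540$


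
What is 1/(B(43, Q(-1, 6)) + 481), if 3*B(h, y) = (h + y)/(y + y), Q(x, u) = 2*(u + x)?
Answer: 60/28913 ≈ 0.0020752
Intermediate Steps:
Q(x, u) = 2*u + 2*x
B(h, y) = (h + y)/(6*y) (B(h, y) = ((h + y)/(y + y))/3 = ((h + y)/((2*y)))/3 = ((h + y)*(1/(2*y)))/3 = ((h + y)/(2*y))/3 = (h + y)/(6*y))
1/(B(43, Q(-1, 6)) + 481) = 1/((43 + (2*6 + 2*(-1)))/(6*(2*6 + 2*(-1))) + 481) = 1/((43 + (12 - 2))/(6*(12 - 2)) + 481) = 1/((1/6)*(43 + 10)/10 + 481) = 1/((1/6)*(1/10)*53 + 481) = 1/(53/60 + 481) = 1/(28913/60) = 60/28913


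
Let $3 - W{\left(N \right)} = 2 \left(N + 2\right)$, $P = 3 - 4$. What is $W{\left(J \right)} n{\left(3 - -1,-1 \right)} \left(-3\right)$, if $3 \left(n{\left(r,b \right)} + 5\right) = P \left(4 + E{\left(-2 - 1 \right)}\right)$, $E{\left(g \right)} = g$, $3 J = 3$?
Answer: $-48$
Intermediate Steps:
$J = 1$ ($J = \frac{1}{3} \cdot 3 = 1$)
$P = -1$ ($P = 3 - 4 = -1$)
$W{\left(N \right)} = -1 - 2 N$ ($W{\left(N \right)} = 3 - 2 \left(N + 2\right) = 3 - 2 \left(2 + N\right) = 3 - \left(4 + 2 N\right) = -1 - 2 N$)
$n{\left(r,b \right)} = - \frac{16}{3}$ ($n{\left(r,b \right)} = -5 + \frac{\left(-1\right) \left(4 - 3\right)}{3} = -5 + \frac{\left(-1\right) 1}{3} = -5 + \frac{1}{3} \left(-1\right) = -5 - \frac{1}{3} = - \frac{16}{3}$)
$W{\left(J \right)} n{\left(3 - -1,-1 \right)} \left(-3\right) = \left(-1 - 2\right) \left(- \frac{16}{3}\right) \left(-3\right) = \left(-3\right) \left(- \frac{16}{3}\right) \left(-3\right) = 16 \left(-3\right) = -48$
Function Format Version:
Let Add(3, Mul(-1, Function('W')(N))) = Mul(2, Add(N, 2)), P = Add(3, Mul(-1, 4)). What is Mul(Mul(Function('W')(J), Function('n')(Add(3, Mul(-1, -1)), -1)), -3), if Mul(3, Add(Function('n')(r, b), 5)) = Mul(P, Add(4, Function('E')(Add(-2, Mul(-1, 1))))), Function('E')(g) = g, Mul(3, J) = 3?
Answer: -48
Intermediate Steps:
J = 1 (J = Mul(Rational(1, 3), 3) = 1)
P = -1 (P = Add(3, -4) = -1)
Function('W')(N) = Add(-1, Mul(-2, N)) (Function('W')(N) = Add(3, Mul(-1, Mul(2, Add(N, 2)))) = Add(3, Mul(-1, Mul(2, Add(2, N)))) = Add(3, Mul(-1, Add(4, Mul(2, N)))) = Add(3, Add(-4, Mul(-2, N))) = Add(-1, Mul(-2, N)))
Function('n')(r, b) = Rational(-16, 3) (Function('n')(r, b) = Add(-5, Mul(Rational(1, 3), Mul(-1, Add(4, Add(-2, Mul(-1, 1)))))) = Add(-5, Mul(Rational(1, 3), Mul(-1, Add(4, Add(-2, -1))))) = Add(-5, Mul(Rational(1, 3), Mul(-1, Add(4, -3)))) = Add(-5, Mul(Rational(1, 3), Mul(-1, 1))) = Add(-5, Mul(Rational(1, 3), -1)) = Add(-5, Rational(-1, 3)) = Rational(-16, 3))
Mul(Mul(Function('W')(J), Function('n')(Add(3, Mul(-1, -1)), -1)), -3) = Mul(Mul(Add(-1, Mul(-2, 1)), Rational(-16, 3)), -3) = Mul(Mul(Add(-1, -2), Rational(-16, 3)), -3) = Mul(Mul(-3, Rational(-16, 3)), -3) = Mul(16, -3) = -48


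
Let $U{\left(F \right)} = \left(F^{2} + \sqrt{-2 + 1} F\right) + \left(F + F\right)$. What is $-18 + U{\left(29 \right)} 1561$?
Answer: $1403321 + 45269 i \approx 1.4033 \cdot 10^{6} + 45269.0 i$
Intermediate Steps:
$U{\left(F \right)} = F^{2} + 2 F + i F$ ($U{\left(F \right)} = \left(F^{2} + \sqrt{-1} F\right) + 2 F = \left(F^{2} + i F\right) + 2 F = F^{2} + 2 F + i F$)
$-18 + U{\left(29 \right)} 1561 = -18 + 29 \left(2 + i + 29\right) 1561 = -18 + 29 \left(31 + i\right) 1561 = -18 + \left(899 + 29 i\right) 1561 = -18 + \left(1403339 + 45269 i\right) = 1403321 + 45269 i$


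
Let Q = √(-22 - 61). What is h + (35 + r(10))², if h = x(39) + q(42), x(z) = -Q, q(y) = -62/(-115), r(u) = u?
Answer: 232937/115 - I*√83 ≈ 2025.5 - 9.1104*I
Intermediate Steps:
q(y) = 62/115 (q(y) = -62*(-1/115) = 62/115)
Q = I*√83 (Q = √(-83) = I*√83 ≈ 9.1104*I)
x(z) = -I*√83
h = 62/115 - I*√83 (h = -I*√83 + 62/115 = 62/115 - I*√83 ≈ 0.53913 - 9.1104*I)
h + (35 + r(10))² = (62/115 - I*√83) + (35 + 10)² = (62/115 - I*√83) + 45² = (62/115 - I*√83) + 2025 = 232937/115 - I*√83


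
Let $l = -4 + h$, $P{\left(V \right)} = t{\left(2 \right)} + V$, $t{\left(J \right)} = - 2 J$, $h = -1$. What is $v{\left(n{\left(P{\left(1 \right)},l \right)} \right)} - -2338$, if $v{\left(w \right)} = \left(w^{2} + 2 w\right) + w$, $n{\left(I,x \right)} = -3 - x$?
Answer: $2348$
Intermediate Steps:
$P{\left(V \right)} = -4 + V$ ($P{\left(V \right)} = \left(-2\right) 2 + V = -4 + V$)
$l = -5$ ($l = -4 - 1 = -5$)
$v{\left(w \right)} = w^{2} + 3 w$
$v{\left(n{\left(P{\left(1 \right)},l \right)} \right)} - -2338 = \left(-3 - -5\right) \left(3 - -2\right) - -2338 = \left(-3 + 5\right) \left(3 + \left(-3 + 5\right)\right) + 2338 = 2 \left(3 + 2\right) + 2338 = 2 \cdot 5 + 2338 = 10 + 2338 = 2348$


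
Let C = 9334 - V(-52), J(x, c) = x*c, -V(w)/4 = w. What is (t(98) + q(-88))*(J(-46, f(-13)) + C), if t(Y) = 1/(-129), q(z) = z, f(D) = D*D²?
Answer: -1250964364/129 ≈ -9.6974e+6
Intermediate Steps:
f(D) = D³
V(w) = -4*w
J(x, c) = c*x
t(Y) = -1/129
C = 9126 (C = 9334 - (-4)*(-52) = 9334 - 1*208 = 9334 - 208 = 9126)
(t(98) + q(-88))*(J(-46, f(-13)) + C) = (-1/129 - 88)*((-13)³*(-46) + 9126) = -11353*(-2197*(-46) + 9126)/129 = -11353*(101062 + 9126)/129 = -11353/129*110188 = -1250964364/129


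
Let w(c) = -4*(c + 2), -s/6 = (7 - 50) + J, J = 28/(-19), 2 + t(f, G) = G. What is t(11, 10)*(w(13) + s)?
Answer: 31440/19 ≈ 1654.7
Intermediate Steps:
t(f, G) = -2 + G
J = -28/19 (J = 28*(-1/19) = -28/19 ≈ -1.4737)
s = 5070/19 (s = -6*((7 - 50) - 28/19) = -6*(-43 - 28/19) = -6*(-845/19) = 5070/19 ≈ 266.84)
w(c) = -8 - 4*c (w(c) = -4*(2 + c) = -8 - 4*c)
t(11, 10)*(w(13) + s) = (-2 + 10)*((-8 - 4*13) + 5070/19) = 8*((-8 - 52) + 5070/19) = 8*(-60 + 5070/19) = 8*(3930/19) = 31440/19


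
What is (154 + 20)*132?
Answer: 22968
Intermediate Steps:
(154 + 20)*132 = 174*132 = 22968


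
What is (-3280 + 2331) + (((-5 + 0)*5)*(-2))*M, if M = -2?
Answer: -1049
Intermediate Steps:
(-3280 + 2331) + (((-5 + 0)*5)*(-2))*M = (-3280 + 2331) + (((-5 + 0)*5)*(-2))*(-2) = -949 + (-5*5*(-2))*(-2) = -949 - 25*(-2)*(-2) = -949 + 50*(-2) = -949 - 100 = -1049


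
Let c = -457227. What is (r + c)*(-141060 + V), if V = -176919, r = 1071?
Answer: 145048028724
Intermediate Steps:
(r + c)*(-141060 + V) = (1071 - 457227)*(-141060 - 176919) = -456156*(-317979) = 145048028724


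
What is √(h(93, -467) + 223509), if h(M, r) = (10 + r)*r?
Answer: 8*√6827 ≈ 661.00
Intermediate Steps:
h(M, r) = r*(10 + r)
√(h(93, -467) + 223509) = √(-467*(10 - 467) + 223509) = √(-467*(-457) + 223509) = √(213419 + 223509) = √436928 = 8*√6827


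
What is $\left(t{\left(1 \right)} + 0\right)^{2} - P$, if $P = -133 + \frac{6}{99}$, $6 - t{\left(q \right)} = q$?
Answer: $\frac{5212}{33} \approx 157.94$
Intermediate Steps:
$t{\left(q \right)} = 6 - q$
$P = - \frac{4387}{33}$ ($P = -133 + 6 \cdot \frac{1}{99} = -133 + \frac{2}{33} = - \frac{4387}{33} \approx -132.94$)
$\left(t{\left(1 \right)} + 0\right)^{2} - P = \left(\left(6 - 1\right) + 0\right)^{2} - - \frac{4387}{33} = \left(\left(6 - 1\right) + 0\right)^{2} + \frac{4387}{33} = \left(5 + 0\right)^{2} + \frac{4387}{33} = 5^{2} + \frac{4387}{33} = 25 + \frac{4387}{33} = \frac{5212}{33}$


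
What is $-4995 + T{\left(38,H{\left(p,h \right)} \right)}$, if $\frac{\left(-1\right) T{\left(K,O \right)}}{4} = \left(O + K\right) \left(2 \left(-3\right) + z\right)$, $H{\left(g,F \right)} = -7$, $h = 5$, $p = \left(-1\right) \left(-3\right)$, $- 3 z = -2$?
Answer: $- \frac{13001}{3} \approx -4333.7$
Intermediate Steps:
$z = \frac{2}{3}$ ($z = \left(- \frac{1}{3}\right) \left(-2\right) = \frac{2}{3} \approx 0.66667$)
$p = 3$
$T{\left(K,O \right)} = \frac{64 K}{3} + \frac{64 O}{3}$ ($T{\left(K,O \right)} = - 4 \left(O + K\right) \left(2 \left(-3\right) + \frac{2}{3}\right) = - 4 \left(K + O\right) \left(-6 + \frac{2}{3}\right) = - 4 \left(K + O\right) \left(- \frac{16}{3}\right) = - 4 \left(- \frac{16 K}{3} - \frac{16 O}{3}\right) = \frac{64 K}{3} + \frac{64 O}{3}$)
$-4995 + T{\left(38,H{\left(p,h \right)} \right)} = -4995 + \left(\frac{64}{3} \cdot 38 + \frac{64}{3} \left(-7\right)\right) = -4995 + \left(\frac{2432}{3} - \frac{448}{3}\right) = -4995 + \frac{1984}{3} = - \frac{13001}{3}$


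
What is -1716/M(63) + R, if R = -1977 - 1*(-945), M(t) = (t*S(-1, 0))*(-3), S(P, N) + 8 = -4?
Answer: -195191/189 ≈ -1032.8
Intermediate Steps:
S(P, N) = -12 (S(P, N) = -8 - 4 = -12)
M(t) = 36*t (M(t) = (t*(-12))*(-3) = -12*t*(-3) = 36*t)
R = -1032 (R = -1977 + 945 = -1032)
-1716/M(63) + R = -1716/(36*63) - 1032 = -1716/2268 - 1032 = -1716*1/2268 - 1032 = -143/189 - 1032 = -195191/189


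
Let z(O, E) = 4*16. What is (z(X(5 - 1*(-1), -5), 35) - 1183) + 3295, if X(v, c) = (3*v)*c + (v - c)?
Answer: 2176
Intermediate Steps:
X(v, c) = v - c + 3*c*v (X(v, c) = 3*c*v + (v - c) = v - c + 3*c*v)
z(O, E) = 64
(z(X(5 - 1*(-1), -5), 35) - 1183) + 3295 = (64 - 1183) + 3295 = -1119 + 3295 = 2176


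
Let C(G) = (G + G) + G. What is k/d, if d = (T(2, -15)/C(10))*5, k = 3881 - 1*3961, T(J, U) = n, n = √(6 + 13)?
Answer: -480*√19/19 ≈ -110.12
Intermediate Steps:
C(G) = 3*G (C(G) = 2*G + G = 3*G)
n = √19 ≈ 4.3589
T(J, U) = √19
k = -80 (k = 3881 - 3961 = -80)
d = √19/6 (d = (√19/((3*10)))*5 = (√19/30)*5 = √19/6 ≈ 0.72648)
k/d = -80*6*√19/19 = -480*√19/19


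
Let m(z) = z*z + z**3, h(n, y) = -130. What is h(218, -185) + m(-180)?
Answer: -5799730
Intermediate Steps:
m(z) = z**2 + z**3
h(218, -185) + m(-180) = -130 + (-180)**2*(1 - 180) = -130 + 32400*(-179) = -130 - 5799600 = -5799730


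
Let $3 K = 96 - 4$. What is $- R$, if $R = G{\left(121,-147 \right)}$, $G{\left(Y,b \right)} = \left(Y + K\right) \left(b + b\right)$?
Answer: $44590$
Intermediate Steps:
$K = \frac{92}{3}$ ($K = \frac{96 - 4}{3} = \frac{1}{3} \cdot 92 = \frac{92}{3} \approx 30.667$)
$G{\left(Y,b \right)} = 2 b \left(\frac{92}{3} + Y\right)$ ($G{\left(Y,b \right)} = \left(Y + \frac{92}{3}\right) \left(b + b\right) = \left(\frac{92}{3} + Y\right) 2 b = 2 b \left(\frac{92}{3} + Y\right)$)
$R = -44590$ ($R = \frac{2}{3} \left(-147\right) \left(92 + 3 \cdot 121\right) = \frac{2}{3} \left(-147\right) \left(92 + 363\right) = \frac{2}{3} \left(-147\right) 455 = -44590$)
$- R = \left(-1\right) \left(-44590\right) = 44590$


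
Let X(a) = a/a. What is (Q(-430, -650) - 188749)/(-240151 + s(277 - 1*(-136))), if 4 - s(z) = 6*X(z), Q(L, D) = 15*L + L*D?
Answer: -84301/240153 ≈ -0.35103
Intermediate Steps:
X(a) = 1
Q(L, D) = 15*L + D*L
s(z) = -2 (s(z) = 4 - 6 = -2)
(Q(-430, -650) - 188749)/(-240151 + s(277 - 1*(-136))) = (-430*(15 - 650) - 188749)/(-240151 - 2) = (-430*(-635) - 188749)/(-240153) = (273050 - 188749)*(-1/240153) = 84301*(-1/240153) = -84301/240153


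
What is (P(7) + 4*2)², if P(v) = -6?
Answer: 4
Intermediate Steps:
(P(7) + 4*2)² = (-6 + 4*2)² = (-6 + 8)² = 2² = 4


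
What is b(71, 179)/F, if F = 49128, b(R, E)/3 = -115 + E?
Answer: 8/2047 ≈ 0.0039082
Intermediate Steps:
b(R, E) = -345 + 3*E (b(R, E) = 3*(-115 + E) = -345 + 3*E)
b(71, 179)/F = (-345 + 3*179)/49128 = (-345 + 537)*(1/49128) = 192*(1/49128) = 8/2047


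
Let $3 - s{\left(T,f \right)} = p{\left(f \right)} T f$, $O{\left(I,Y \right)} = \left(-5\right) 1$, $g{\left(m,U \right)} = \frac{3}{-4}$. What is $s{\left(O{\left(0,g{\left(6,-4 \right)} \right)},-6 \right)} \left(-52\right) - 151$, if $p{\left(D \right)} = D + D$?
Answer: $-19027$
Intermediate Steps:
$g{\left(m,U \right)} = - \frac{3}{4}$ ($g{\left(m,U \right)} = 3 \left(- \frac{1}{4}\right) = - \frac{3}{4}$)
$p{\left(D \right)} = 2 D$
$O{\left(I,Y \right)} = -5$
$s{\left(T,f \right)} = 3 - 2 T f^{2}$ ($s{\left(T,f \right)} = 3 - 2 f T f = 3 - 2 T f f = 3 - 2 T f^{2}$)
$s{\left(O{\left(0,g{\left(6,-4 \right)} \right)},-6 \right)} \left(-52\right) - 151 = \left(3 - - 10 \left(-6\right)^{2}\right) \left(-52\right) - 151 = \left(3 - \left(-10\right) 36\right) \left(-52\right) - 151 = \left(3 + 360\right) \left(-52\right) - 151 = 363 \left(-52\right) - 151 = -18876 - 151 = -19027$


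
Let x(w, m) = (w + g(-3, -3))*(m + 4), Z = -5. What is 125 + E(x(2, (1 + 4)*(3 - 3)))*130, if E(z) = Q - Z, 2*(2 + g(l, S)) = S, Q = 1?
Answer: 905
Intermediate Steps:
g(l, S) = -2 + S/2
x(w, m) = (4 + m)*(-7/2 + w) (x(w, m) = (w + (-2 + (½)*(-3)))*(m + 4) = (w + (-2 - 3/2))*(4 + m) = (w - 7/2)*(4 + m) = (-7/2 + w)*(4 + m) = (4 + m)*(-7/2 + w))
E(z) = 6 (E(z) = 1 - 1*(-5) = 1 + 5 = 6)
125 + E(x(2, (1 + 4)*(3 - 3)))*130 = 125 + 6*130 = 125 + 780 = 905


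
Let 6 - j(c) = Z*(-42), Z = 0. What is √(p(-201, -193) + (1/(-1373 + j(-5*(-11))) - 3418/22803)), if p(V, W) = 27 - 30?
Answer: 2*I*√765345620195178/31171701 ≈ 1.775*I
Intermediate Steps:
p(V, W) = -3
j(c) = 6 (j(c) = 6 - 0*(-42) = 6 - 1*0 = 6 + 0 = 6)
√(p(-201, -193) + (1/(-1373 + j(-5*(-11))) - 3418/22803)) = √(-3 + (1/(-1373 + 6) - 3418/22803)) = √(-3 + (1/(-1367) - 3418/22803)) = √(-3 + (-1/1367 - 1*3418/22803)) = √(-3 + (-1/1367 - 3418/22803)) = √(-3 - 4695209/31171701) = √(-98210312/31171701) = 2*I*√765345620195178/31171701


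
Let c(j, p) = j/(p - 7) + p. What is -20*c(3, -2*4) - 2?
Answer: 162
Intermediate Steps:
c(j, p) = p + j/(-7 + p) (c(j, p) = j/(-7 + p) + p = p + j/(-7 + p))
-20*c(3, -2*4) - 2 = -20*(3 + (-2*4)**2 - (-14)*4)/(-7 - 2*4) - 2 = -20*(3 + (-8)**2 - 7*(-8))/(-7 - 8) - 2 = -20*(3 + 64 + 56)/(-15) - 2 = -(-4)*123/3 - 2 = -20*(-41/5) - 2 = 164 - 2 = 162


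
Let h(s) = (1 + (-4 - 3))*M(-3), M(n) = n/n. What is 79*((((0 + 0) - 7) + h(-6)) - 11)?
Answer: -1896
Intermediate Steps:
M(n) = 1
h(s) = -6 (h(s) = (1 + (-4 - 3))*1 = (1 - 7)*1 = -6*1 = -6)
79*((((0 + 0) - 7) + h(-6)) - 11) = 79*((((0 + 0) - 7) - 6) - 11) = 79*(((0 - 7) - 6) - 11) = 79*((-7 - 6) - 11) = 79*(-13 - 11) = 79*(-24) = -1896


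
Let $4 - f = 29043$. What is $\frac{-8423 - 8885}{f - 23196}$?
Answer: $\frac{17308}{52235} \approx 0.33135$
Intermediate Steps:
$f = -29039$ ($f = 4 - 29043 = -29039$)
$\frac{-8423 - 8885}{f - 23196} = \frac{-8423 - 8885}{-29039 - 23196} = - \frac{17308}{-52235} = \left(-17308\right) \left(- \frac{1}{52235}\right) = \frac{17308}{52235}$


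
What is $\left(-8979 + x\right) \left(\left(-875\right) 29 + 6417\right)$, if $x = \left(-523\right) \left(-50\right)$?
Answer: $-325527818$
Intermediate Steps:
$x = 26150$
$\left(-8979 + x\right) \left(\left(-875\right) 29 + 6417\right) = \left(-8979 + 26150\right) \left(\left(-875\right) 29 + 6417\right) = 17171 \left(-25375 + 6417\right) = 17171 \left(-18958\right) = -325527818$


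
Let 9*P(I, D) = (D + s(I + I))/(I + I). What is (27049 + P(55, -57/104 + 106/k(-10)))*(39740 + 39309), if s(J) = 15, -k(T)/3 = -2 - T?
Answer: 660446351843299/308880 ≈ 2.1382e+9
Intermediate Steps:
k(T) = 6 + 3*T (k(T) = -3*(-2 - T) = 6 + 3*T)
P(I, D) = (15 + D)/(18*I) (P(I, D) = ((D + 15)/(I + I))/9 = ((15 + D)/((2*I)))/9 = ((15 + D)*(1/(2*I)))/9 = ((15 + D)/(2*I))/9 = (15 + D)/(18*I))
(27049 + P(55, -57/104 + 106/k(-10)))*(39740 + 39309) = (27049 + (1/18)*(15 + (-57/104 + 106/(6 + 3*(-10))))/55)*(39740 + 39309) = (27049 + (1/18)*(1/55)*(15 + (-57*1/104 + 106/(6 - 30))))*79049 = (27049 + (1/18)*(1/55)*(15 + (-57/104 + 106/(-24))))*79049 = (27049 + (1/18)*(1/55)*(15 + (-57/104 + 106*(-1/24))))*79049 = (27049 + (1/18)*(1/55)*(15 + (-57/104 - 53/12)))*79049 = (27049 + (1/18)*(1/55)*(15 - 1549/312))*79049 = (27049 + (1/18)*(1/55)*(3131/312))*79049 = (27049 + 3131/308880)*79049 = (8354898251/308880)*79049 = 660446351843299/308880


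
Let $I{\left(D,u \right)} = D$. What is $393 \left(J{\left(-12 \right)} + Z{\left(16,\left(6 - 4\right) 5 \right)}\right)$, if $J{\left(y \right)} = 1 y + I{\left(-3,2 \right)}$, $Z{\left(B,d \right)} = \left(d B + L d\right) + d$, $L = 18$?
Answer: $131655$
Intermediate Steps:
$Z{\left(B,d \right)} = 19 d + B d$ ($Z{\left(B,d \right)} = \left(d B + 18 d\right) + d = \left(B d + 18 d\right) + d = \left(18 d + B d\right) + d = 19 d + B d$)
$J{\left(y \right)} = -3 + y$ ($J{\left(y \right)} = 1 y - 3 = y - 3 = -3 + y$)
$393 \left(J{\left(-12 \right)} + Z{\left(16,\left(6 - 4\right) 5 \right)}\right) = 393 \left(\left(-3 - 12\right) + \left(6 - 4\right) 5 \left(19 + 16\right)\right) = 393 \left(-15 + 2 \cdot 5 \cdot 35\right) = 393 \left(-15 + 10 \cdot 35\right) = 393 \left(-15 + 350\right) = 393 \cdot 335 = 131655$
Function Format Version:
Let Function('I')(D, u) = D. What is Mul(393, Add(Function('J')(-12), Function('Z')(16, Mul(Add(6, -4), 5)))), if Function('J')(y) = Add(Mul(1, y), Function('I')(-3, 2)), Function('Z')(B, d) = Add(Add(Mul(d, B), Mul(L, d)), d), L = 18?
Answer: 131655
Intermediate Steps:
Function('Z')(B, d) = Add(Mul(19, d), Mul(B, d)) (Function('Z')(B, d) = Add(Add(Mul(d, B), Mul(18, d)), d) = Add(Add(Mul(B, d), Mul(18, d)), d) = Add(Add(Mul(18, d), Mul(B, d)), d) = Add(Mul(19, d), Mul(B, d)))
Function('J')(y) = Add(-3, y) (Function('J')(y) = Add(Mul(1, y), -3) = Add(y, -3) = Add(-3, y))
Mul(393, Add(Function('J')(-12), Function('Z')(16, Mul(Add(6, -4), 5)))) = Mul(393, Add(Add(-3, -12), Mul(Mul(Add(6, -4), 5), Add(19, 16)))) = Mul(393, Add(-15, Mul(Mul(2, 5), 35))) = Mul(393, Add(-15, Mul(10, 35))) = Mul(393, Add(-15, 350)) = Mul(393, 335) = 131655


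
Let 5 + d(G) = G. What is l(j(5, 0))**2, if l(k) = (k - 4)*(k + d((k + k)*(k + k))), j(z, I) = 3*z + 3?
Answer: 335842276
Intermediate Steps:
j(z, I) = 3 + 3*z
d(G) = -5 + G
l(k) = (-4 + k)*(-5 + k + 4*k**2) (l(k) = (k - 4)*(k + (-5 + (k + k)*(k + k))) = (-4 + k)*(k + (-5 + (2*k)*(2*k))) = (-4 + k)*(k + (-5 + 4*k**2)) = (-4 + k)*(-5 + k + 4*k**2))
l(j(5, 0))**2 = (20 - 15*(3 + 3*5)**2 - 9*(3 + 3*5) + 4*(3 + 3*5)**3)**2 = (20 - 15*(3 + 15)**2 - 9*(3 + 15) + 4*(3 + 15)**3)**2 = (20 - 15*18**2 - 9*18 + 4*18**3)**2 = (20 - 15*324 - 162 + 4*5832)**2 = (20 - 4860 - 162 + 23328)**2 = 18326**2 = 335842276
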